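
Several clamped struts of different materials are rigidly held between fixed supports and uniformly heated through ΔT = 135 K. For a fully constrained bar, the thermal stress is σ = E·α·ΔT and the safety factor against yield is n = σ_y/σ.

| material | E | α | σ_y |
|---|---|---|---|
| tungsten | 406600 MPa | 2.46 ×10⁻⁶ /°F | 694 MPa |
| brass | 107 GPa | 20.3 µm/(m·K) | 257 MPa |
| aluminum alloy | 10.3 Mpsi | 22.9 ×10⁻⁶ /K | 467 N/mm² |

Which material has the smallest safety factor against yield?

brass

In consistent units (E in GPa, α in ×10⁻⁶/K, σ_y in MPa):
  tungsten: E = 406.6, α = 4.43, σ_y = 694.0 → σ = 243 MPa, n = 2.86
  brass: E = 107.0, α = 20.3, σ_y = 257.0 → σ = 293 MPa, n = 0.876
  aluminum alloy: E = 71.02, α = 22.9, σ_y = 467.0 → σ = 220 MPa, n = 2.13
The minimum is brass at n = 0.876.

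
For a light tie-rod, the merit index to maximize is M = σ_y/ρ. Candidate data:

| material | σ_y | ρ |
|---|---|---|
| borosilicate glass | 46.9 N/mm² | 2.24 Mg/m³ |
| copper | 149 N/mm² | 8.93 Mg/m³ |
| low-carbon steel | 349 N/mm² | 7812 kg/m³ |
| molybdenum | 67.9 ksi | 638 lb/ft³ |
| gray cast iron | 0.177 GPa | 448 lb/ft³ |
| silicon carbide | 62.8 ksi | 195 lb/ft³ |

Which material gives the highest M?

silicon carbide

Convert each candidate to consistent units, then evaluate M:
  borosilicate glass: σ_y = 46.90 MPa, ρ = 2240 kg/m³
  copper: σ_y = 149.0 MPa, ρ = 8930 kg/m³
  low-carbon steel: σ_y = 349.0 MPa, ρ = 7812 kg/m³
  molybdenum: σ_y = 468.2 MPa, ρ = 10220 kg/m³
  gray cast iron: σ_y = 177.0 MPa, ρ = 7176 kg/m³
  silicon carbide: σ_y = 433.0 MPa, ρ = 3124 kg/m³
  silicon carbide: M = 139 kN·m/kg
  molybdenum: M = 45.8 kN·m/kg
  low-carbon steel: M = 44.7 kN·m/kg
  gray cast iron: M = 24.7 kN·m/kg
  borosilicate glass: M = 20.9 kN·m/kg
  copper: M = 16.7 kN·m/kg
Silicon carbide ranks first.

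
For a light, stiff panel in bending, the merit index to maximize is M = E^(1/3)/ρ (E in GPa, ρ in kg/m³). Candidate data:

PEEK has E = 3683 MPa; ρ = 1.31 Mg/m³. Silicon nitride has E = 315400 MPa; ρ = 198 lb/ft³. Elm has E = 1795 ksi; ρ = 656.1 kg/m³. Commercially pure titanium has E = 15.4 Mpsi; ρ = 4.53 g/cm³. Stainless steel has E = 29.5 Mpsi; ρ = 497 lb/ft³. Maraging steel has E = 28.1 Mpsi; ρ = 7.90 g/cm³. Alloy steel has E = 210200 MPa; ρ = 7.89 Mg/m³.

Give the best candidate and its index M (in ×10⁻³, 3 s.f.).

elm, M = 3.53×10⁻³

Normalizing units and computing the index:
  PEEK: E = 3.683 GPa, ρ = 1310 kg/m³
  silicon nitride: E = 315.4 GPa, ρ = 3172 kg/m³
  elm: E = 12.38 GPa, ρ = 656.1 kg/m³
  commercially pure titanium: E = 106.2 GPa, ρ = 4530 kg/m³
  stainless steel: E = 203.4 GPa, ρ = 7961 kg/m³
  maraging steel: E = 193.7 GPa, ρ = 7900 kg/m³
  alloy steel: E = 210.2 GPa, ρ = 7890 kg/m³
  elm: M = 3.53×10⁻³
  silicon nitride: M = 2.15×10⁻³
  PEEK: M = 1.18×10⁻³
  commercially pure titanium: M = 1.05×10⁻³
  alloy steel: M = 0.754×10⁻³
  stainless steel: M = 0.739×10⁻³
  maraging steel: M = 0.732×10⁻³
Elm has the largest M.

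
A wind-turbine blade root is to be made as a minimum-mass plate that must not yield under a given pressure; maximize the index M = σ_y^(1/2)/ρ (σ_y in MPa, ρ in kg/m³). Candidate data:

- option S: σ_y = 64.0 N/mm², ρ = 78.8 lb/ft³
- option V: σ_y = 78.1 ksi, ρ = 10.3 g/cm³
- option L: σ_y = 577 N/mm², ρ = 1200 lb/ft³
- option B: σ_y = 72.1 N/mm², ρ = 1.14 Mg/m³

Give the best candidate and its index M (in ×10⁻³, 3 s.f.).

option B, M = 7.45×10⁻³

Putting every candidate on a common basis:
  option S: σ_y = 64.00 MPa, ρ = 1262 kg/m³
  option V: σ_y = 538.5 MPa, ρ = 10300 kg/m³
  option L: σ_y = 577.0 MPa, ρ = 19220 kg/m³
  option B: σ_y = 72.10 MPa, ρ = 1140 kg/m³
  option B: M = 7.45×10⁻³
  option S: M = 6.34×10⁻³
  option V: M = 2.25×10⁻³
  option L: M = 1.25×10⁻³
Option B has the largest M.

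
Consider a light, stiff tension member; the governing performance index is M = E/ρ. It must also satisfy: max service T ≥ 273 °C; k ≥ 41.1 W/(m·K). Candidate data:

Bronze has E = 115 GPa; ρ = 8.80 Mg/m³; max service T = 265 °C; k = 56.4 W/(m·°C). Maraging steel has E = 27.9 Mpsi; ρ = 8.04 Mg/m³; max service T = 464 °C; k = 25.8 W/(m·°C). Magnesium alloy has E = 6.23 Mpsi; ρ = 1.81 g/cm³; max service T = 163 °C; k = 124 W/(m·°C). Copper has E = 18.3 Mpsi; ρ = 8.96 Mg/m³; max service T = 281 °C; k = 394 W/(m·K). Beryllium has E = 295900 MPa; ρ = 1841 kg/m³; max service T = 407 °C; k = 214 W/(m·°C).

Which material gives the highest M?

beryllium

Screen on constraints: max service T ≥ 273 °C; k ≥ 41.1 W/(m·K). Survivors: copper, beryllium.
Putting every candidate on a common basis:
  copper: E = 126.2 GPa, ρ = 8960 kg/m³
  beryllium: E = 295.9 GPa, ρ = 1841 kg/m³
  beryllium: M = 161 MN·m/kg
  copper: M = 14.1 MN·m/kg
Beryllium ranks first.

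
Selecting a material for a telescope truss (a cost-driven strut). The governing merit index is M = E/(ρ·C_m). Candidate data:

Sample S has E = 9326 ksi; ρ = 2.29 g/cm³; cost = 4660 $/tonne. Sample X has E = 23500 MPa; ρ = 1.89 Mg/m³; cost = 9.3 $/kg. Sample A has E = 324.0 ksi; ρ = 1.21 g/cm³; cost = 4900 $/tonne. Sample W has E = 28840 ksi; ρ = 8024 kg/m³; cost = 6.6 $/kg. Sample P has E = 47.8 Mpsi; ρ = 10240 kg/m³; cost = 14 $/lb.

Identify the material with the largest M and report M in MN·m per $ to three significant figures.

Convert each candidate to consistent units, then evaluate M:
  sample S: E = 64.30 GPa, ρ = 2290 kg/m³, cost = 4.660 $/kg
  sample X: E = 23.50 GPa, ρ = 1890 kg/m³, cost = 9.300 $/kg
  sample A: E = 2.234 GPa, ρ = 1210 kg/m³, cost = 4.900 $/kg
  sample W: E = 198.8 GPa, ρ = 8024 kg/m³, cost = 6.600 $/kg
  sample P: E = 329.6 GPa, ρ = 10240 kg/m³, cost = 30.86 $/kg
  sample S: M = 6.03 MN·m per $
  sample W: M = 3.75 MN·m per $
  sample X: M = 1.34 MN·m per $
  sample P: M = 1.04 MN·m per $
  sample A: M = 0.377 MN·m per $
Highest index: sample S.

sample S, M = 6.03 MN·m per $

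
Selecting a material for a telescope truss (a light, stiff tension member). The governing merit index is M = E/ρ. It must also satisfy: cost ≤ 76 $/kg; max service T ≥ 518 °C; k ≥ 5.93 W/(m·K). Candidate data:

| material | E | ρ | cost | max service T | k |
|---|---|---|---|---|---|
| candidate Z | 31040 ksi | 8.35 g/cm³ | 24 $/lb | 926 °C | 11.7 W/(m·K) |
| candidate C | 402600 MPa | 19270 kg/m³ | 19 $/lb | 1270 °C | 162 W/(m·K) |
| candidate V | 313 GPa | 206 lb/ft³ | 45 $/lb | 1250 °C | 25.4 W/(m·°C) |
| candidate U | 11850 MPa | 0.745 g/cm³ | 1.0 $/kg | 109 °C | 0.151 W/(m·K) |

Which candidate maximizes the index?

candidate Z

Screen on constraints: cost ≤ 76 $/kg; max service T ≥ 518 °C; k ≥ 5.93 W/(m·K). Survivors: candidate Z, candidate C.
Convert each candidate to consistent units, then evaluate M:
  candidate Z: E = 214.0 GPa, ρ = 8350 kg/m³
  candidate C: E = 402.6 GPa, ρ = 19270 kg/m³
  candidate Z: M = 25.6 MN·m/kg
  candidate C: M = 20.9 MN·m/kg
Highest index: candidate Z.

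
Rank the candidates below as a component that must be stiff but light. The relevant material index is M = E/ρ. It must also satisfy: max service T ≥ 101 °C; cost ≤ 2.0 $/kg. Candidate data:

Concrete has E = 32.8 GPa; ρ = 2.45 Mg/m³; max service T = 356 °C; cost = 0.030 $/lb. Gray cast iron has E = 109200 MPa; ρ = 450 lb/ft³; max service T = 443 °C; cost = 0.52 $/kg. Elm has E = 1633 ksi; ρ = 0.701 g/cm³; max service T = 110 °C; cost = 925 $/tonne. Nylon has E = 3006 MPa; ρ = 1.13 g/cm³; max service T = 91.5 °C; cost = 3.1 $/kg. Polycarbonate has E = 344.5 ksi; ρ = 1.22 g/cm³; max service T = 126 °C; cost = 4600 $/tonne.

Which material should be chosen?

elm

Screen on constraints: max service T ≥ 101 °C; cost ≤ 2.0 $/kg. Survivors: concrete, gray cast iron, elm.
In SI units:
  concrete: E = 32.80 GPa, ρ = 2450 kg/m³
  gray cast iron: E = 109.2 GPa, ρ = 7208 kg/m³
  elm: E = 11.26 GPa, ρ = 701.0 kg/m³
  elm: M = 16.1 MN·m/kg
  gray cast iron: M = 15.1 MN·m/kg
  concrete: M = 13.4 MN·m/kg
The maximum is for elm.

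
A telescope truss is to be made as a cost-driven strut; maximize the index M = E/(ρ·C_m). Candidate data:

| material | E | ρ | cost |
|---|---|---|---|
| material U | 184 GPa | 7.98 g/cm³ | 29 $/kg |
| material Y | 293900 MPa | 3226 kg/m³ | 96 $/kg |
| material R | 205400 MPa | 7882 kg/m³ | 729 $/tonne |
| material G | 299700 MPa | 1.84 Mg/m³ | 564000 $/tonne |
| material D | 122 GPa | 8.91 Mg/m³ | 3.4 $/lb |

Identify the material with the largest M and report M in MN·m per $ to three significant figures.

material R, M = 35.7 MN·m per $

Normalizing units and computing the index:
  material U: E = 184.0 GPa, ρ = 7980 kg/m³, cost = 29.00 $/kg
  material Y: E = 293.9 GPa, ρ = 3226 kg/m³, cost = 96.00 $/kg
  material R: E = 205.4 GPa, ρ = 7882 kg/m³, cost = 0.7290 $/kg
  material G: E = 299.7 GPa, ρ = 1840 kg/m³, cost = 564.0 $/kg
  material D: E = 122.0 GPa, ρ = 8910 kg/m³, cost = 7.496 $/kg
  material R: M = 35.7 MN·m per $
  material D: M = 1.83 MN·m per $
  material Y: M = 0.949 MN·m per $
  material U: M = 0.795 MN·m per $
  material G: M = 0.289 MN·m per $
Material R ranks first.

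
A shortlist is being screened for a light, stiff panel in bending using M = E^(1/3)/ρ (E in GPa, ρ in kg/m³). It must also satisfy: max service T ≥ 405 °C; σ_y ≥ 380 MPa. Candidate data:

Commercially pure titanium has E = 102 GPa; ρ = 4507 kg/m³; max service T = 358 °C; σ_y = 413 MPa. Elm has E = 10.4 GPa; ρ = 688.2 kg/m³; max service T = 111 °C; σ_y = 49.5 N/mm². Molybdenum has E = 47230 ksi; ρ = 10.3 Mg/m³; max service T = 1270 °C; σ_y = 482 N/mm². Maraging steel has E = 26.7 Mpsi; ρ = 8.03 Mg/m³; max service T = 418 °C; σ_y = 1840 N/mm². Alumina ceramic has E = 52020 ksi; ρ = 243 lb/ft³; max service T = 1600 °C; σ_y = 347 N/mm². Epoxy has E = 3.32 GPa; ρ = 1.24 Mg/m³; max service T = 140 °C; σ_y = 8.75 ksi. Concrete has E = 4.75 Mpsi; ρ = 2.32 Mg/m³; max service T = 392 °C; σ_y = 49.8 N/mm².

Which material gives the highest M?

Screen on constraints: max service T ≥ 405 °C; σ_y ≥ 380 MPa. Survivors: molybdenum, maraging steel.
In SI units:
  molybdenum: E = 325.6 GPa, ρ = 10300 kg/m³
  maraging steel: E = 184.1 GPa, ρ = 8030 kg/m³
  maraging steel: M = 0.708×10⁻³
  molybdenum: M = 0.668×10⁻³
Maraging steel ranks first.

maraging steel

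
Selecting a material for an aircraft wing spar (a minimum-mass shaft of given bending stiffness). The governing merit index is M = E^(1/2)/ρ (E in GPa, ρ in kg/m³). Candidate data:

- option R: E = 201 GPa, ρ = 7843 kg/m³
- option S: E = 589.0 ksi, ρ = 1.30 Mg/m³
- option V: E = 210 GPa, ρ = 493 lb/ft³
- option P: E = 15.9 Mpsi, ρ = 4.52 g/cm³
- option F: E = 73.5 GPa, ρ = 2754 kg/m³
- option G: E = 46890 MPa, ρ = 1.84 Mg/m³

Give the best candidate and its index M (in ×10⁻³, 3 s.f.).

Putting every candidate on a common basis:
  option R: E = 201.0 GPa, ρ = 7843 kg/m³
  option S: E = 4.061 GPa, ρ = 1300 kg/m³
  option V: E = 210.0 GPa, ρ = 7897 kg/m³
  option P: E = 109.6 GPa, ρ = 4520 kg/m³
  option F: E = 73.50 GPa, ρ = 2754 kg/m³
  option G: E = 46.89 GPa, ρ = 1840 kg/m³
  option G: M = 3.72×10⁻³
  option F: M = 3.11×10⁻³
  option P: M = 2.32×10⁻³
  option V: M = 1.84×10⁻³
  option R: M = 1.81×10⁻³
  option S: M = 1.55×10⁻³
Highest index: option G.

option G, M = 3.72×10⁻³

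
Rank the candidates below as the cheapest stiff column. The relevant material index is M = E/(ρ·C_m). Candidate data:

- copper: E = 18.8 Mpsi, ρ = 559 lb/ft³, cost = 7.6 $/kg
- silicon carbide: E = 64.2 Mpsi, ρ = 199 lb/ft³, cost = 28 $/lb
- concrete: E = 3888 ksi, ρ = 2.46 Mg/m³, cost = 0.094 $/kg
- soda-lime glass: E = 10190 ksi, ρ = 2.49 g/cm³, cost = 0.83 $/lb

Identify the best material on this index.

Putting every candidate on a common basis:
  copper: E = 129.6 GPa, ρ = 8954 kg/m³, cost = 7.600 $/kg
  silicon carbide: E = 442.6 GPa, ρ = 3188 kg/m³, cost = 61.73 $/kg
  concrete: E = 26.81 GPa, ρ = 2460 kg/m³, cost = 0.09400 $/kg
  soda-lime glass: E = 70.26 GPa, ρ = 2490 kg/m³, cost = 1.830 $/kg
  concrete: M = 116 MN·m per $
  soda-lime glass: M = 15.4 MN·m per $
  silicon carbide: M = 2.25 MN·m per $
  copper: M = 1.90 MN·m per $
The maximum is for concrete.

concrete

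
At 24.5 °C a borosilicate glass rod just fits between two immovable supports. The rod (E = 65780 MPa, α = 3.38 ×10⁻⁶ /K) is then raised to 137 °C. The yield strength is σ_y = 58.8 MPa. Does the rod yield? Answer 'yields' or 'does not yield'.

does not yield

E = 65780 MPa = 65.78 GPa.
ΔT = 112.5 K. Constrained thermal stress σ = E·α·ΔT = 65.78×10³ MPa × 3.38×10⁻⁶ × 112.5 = 25.0 MPa (compressive).
Compare to σ_y = 58.8 MPa: σ < σ_y, so it does not yield.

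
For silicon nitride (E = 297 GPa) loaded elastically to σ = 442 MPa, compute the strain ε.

1.49×10⁻³

ε = σ/E = 442 / 297000 = 1.49×10⁻³.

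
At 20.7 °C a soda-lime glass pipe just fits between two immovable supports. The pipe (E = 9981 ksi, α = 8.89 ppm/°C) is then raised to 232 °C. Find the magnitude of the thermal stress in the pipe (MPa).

E = 9981 ksi = 68.82 GPa.
ΔT = 211.3 K. Constrained thermal stress σ = E·α·ΔT = 68.82×10³ MPa × 8.89×10⁻⁶ × 211.3 = 129 MPa (compressive).

129 MPa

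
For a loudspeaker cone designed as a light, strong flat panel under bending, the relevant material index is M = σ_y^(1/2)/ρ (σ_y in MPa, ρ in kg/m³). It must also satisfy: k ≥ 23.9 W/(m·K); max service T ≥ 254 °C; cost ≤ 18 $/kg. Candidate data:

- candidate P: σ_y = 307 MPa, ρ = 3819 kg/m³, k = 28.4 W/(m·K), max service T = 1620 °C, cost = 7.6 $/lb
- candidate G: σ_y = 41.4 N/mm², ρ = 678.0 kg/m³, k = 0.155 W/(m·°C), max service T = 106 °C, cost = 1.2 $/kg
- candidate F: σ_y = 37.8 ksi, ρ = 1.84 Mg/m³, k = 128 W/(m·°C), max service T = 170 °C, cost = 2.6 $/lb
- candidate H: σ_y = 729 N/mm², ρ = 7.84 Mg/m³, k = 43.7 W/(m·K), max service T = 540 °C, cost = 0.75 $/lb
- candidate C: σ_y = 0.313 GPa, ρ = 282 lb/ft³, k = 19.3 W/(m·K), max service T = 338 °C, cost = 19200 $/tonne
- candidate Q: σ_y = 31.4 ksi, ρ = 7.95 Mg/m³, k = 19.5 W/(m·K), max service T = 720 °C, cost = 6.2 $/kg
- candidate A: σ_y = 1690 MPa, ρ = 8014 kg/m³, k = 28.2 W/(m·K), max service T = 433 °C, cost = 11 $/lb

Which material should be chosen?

Screen on constraints: k ≥ 23.9 W/(m·K); max service T ≥ 254 °C; cost ≤ 18 $/kg. Survivors: candidate P, candidate H.
In SI units:
  candidate P: σ_y = 307.0 MPa, ρ = 3819 kg/m³
  candidate H: σ_y = 729.0 MPa, ρ = 7840 kg/m³
  candidate P: M = 4.59×10⁻³
  candidate H: M = 3.44×10⁻³
Candidate P has the largest M.

candidate P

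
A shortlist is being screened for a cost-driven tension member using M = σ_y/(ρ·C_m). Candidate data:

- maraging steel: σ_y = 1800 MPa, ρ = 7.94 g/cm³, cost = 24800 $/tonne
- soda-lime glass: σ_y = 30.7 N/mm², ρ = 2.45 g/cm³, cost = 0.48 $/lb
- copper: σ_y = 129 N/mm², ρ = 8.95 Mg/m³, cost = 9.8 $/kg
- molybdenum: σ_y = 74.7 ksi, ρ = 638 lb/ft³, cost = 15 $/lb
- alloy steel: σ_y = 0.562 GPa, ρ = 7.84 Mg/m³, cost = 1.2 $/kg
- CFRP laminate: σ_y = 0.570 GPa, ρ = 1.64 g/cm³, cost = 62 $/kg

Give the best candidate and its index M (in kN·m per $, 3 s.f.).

Convert each candidate to consistent units, then evaluate M:
  maraging steel: σ_y = 1800 MPa, ρ = 7940 kg/m³, cost = 24.80 $/kg
  soda-lime glass: σ_y = 30.70 MPa, ρ = 2450 kg/m³, cost = 1.058 $/kg
  copper: σ_y = 129.0 MPa, ρ = 8950 kg/m³, cost = 9.800 $/kg
  molybdenum: σ_y = 515.0 MPa, ρ = 10220 kg/m³, cost = 33.07 $/kg
  alloy steel: σ_y = 562.0 MPa, ρ = 7840 kg/m³, cost = 1.200 $/kg
  CFRP laminate: σ_y = 570.0 MPa, ρ = 1640 kg/m³, cost = 62.00 $/kg
  alloy steel: M = 59.7 kN·m per $
  soda-lime glass: M = 11.8 kN·m per $
  maraging steel: M = 9.14 kN·m per $
  CFRP laminate: M = 5.61 kN·m per $
  molybdenum: M = 1.52 kN·m per $
  copper: M = 1.47 kN·m per $
The maximum is for alloy steel.

alloy steel, M = 59.7 kN·m per $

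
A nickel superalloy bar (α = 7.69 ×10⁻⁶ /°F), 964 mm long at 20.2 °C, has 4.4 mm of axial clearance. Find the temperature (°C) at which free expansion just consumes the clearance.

α = 7.69×10⁻⁶/°F × 9/5 = 13.8×10⁻⁶/K.
α·L₀·ΔT = 4.4 mm ⇒ ΔT = 4.4 / (13.8×10⁻⁶ × 964.0) = 329.7 K.
T = 20.2 + 329.7 = 349.9 °C.

350 °C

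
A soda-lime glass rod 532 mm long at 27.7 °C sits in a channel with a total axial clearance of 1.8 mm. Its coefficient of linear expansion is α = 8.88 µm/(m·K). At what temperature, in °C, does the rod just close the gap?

α·L₀·ΔT = 1.8 mm ⇒ ΔT = 1.8 / (8.88×10⁻⁶ × 532.0) = 381.0 K.
T = 27.7 + 381.0 = 408.7 °C.

409 °C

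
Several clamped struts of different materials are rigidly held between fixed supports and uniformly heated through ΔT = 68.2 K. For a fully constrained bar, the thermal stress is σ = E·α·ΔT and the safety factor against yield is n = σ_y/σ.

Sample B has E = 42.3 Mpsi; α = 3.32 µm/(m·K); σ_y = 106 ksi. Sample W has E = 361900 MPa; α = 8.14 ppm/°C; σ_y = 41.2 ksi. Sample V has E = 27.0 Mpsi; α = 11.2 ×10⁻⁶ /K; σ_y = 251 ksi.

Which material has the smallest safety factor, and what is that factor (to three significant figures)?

sample W, n = 1.41

With everything in SI (GPa, ×10⁻⁶/K, MPa):
  sample B: E = 291.6, α = 3.32, σ_y = 730.8 → σ = 66.0 MPa, n = 11.1
  sample W: E = 361.9, α = 8.14, σ_y = 284.1 → σ = 201 MPa, n = 1.41
  sample V: E = 186.2, α = 11.2, σ_y = 1731 → σ = 142 MPa, n = 12.2
Sample W has the lowest safety factor, n = 1.41.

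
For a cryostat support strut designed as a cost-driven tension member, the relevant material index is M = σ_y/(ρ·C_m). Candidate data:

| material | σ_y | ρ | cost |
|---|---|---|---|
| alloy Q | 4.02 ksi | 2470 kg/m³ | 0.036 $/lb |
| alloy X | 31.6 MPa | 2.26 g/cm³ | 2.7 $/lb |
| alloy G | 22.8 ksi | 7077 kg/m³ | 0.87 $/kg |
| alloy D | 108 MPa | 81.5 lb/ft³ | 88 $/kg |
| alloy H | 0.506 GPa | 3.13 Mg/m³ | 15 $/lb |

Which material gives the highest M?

alloy Q

After converting to SI:
  alloy Q: σ_y = 27.72 MPa, ρ = 2470 kg/m³, cost = 0.07937 $/kg
  alloy X: σ_y = 31.60 MPa, ρ = 2260 kg/m³, cost = 5.952 $/kg
  alloy G: σ_y = 157.2 MPa, ρ = 7077 kg/m³, cost = 0.8700 $/kg
  alloy D: σ_y = 108.0 MPa, ρ = 1306 kg/m³, cost = 88.00 $/kg
  alloy H: σ_y = 506.0 MPa, ρ = 3130 kg/m³, cost = 33.07 $/kg
  alloy Q: M = 141 kN·m per $
  alloy G: M = 25.5 kN·m per $
  alloy H: M = 4.89 kN·m per $
  alloy X: M = 2.35 kN·m per $
  alloy D: M = 0.940 kN·m per $
Alloy Q has the largest M.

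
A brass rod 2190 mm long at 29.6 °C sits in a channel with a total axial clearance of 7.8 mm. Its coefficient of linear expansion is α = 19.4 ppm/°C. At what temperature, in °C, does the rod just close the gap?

α·L₀·ΔT = 7.8 mm ⇒ ΔT = 7.8 / (19.4×10⁻⁶ × 2190.0) = 183.6 K.
T = 29.6 + 183.6 = 213.2 °C.

213 °C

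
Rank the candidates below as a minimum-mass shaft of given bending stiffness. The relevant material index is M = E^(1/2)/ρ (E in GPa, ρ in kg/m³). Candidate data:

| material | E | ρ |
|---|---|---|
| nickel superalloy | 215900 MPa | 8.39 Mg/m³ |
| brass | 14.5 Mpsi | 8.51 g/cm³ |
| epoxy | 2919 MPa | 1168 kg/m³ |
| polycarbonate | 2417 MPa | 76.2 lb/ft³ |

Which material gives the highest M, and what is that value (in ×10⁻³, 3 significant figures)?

nickel superalloy, M = 1.75×10⁻³

In SI units:
  nickel superalloy: E = 215.9 GPa, ρ = 8390 kg/m³
  brass: E = 99.97 GPa, ρ = 8510 kg/m³
  epoxy: E = 2.919 GPa, ρ = 1168 kg/m³
  polycarbonate: E = 2.417 GPa, ρ = 1221 kg/m³
  nickel superalloy: M = 1.75×10⁻³
  epoxy: M = 1.46×10⁻³
  polycarbonate: M = 1.27×10⁻³
  brass: M = 1.17×10⁻³
Nickel superalloy has the largest M.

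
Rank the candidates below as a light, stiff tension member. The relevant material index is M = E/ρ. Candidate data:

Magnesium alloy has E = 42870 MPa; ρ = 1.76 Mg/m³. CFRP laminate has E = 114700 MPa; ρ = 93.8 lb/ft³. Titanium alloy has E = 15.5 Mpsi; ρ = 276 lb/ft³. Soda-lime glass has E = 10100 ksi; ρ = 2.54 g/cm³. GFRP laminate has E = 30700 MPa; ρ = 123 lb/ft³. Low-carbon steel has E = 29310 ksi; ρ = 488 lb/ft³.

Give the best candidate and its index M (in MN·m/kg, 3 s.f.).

Convert each candidate to consistent units, then evaluate M:
  magnesium alloy: E = 42.87 GPa, ρ = 1760 kg/m³
  CFRP laminate: E = 114.7 GPa, ρ = 1503 kg/m³
  titanium alloy: E = 106.9 GPa, ρ = 4421 kg/m³
  soda-lime glass: E = 69.64 GPa, ρ = 2540 kg/m³
  GFRP laminate: E = 30.70 GPa, ρ = 1970 kg/m³
  low-carbon steel: E = 202.1 GPa, ρ = 7817 kg/m³
  CFRP laminate: M = 76.3 MN·m/kg
  soda-lime glass: M = 27.4 MN·m/kg
  low-carbon steel: M = 25.9 MN·m/kg
  magnesium alloy: M = 24.4 MN·m/kg
  titanium alloy: M = 24.2 MN·m/kg
  GFRP laminate: M = 15.6 MN·m/kg
CFRP laminate ranks first.

CFRP laminate, M = 76.3 MN·m/kg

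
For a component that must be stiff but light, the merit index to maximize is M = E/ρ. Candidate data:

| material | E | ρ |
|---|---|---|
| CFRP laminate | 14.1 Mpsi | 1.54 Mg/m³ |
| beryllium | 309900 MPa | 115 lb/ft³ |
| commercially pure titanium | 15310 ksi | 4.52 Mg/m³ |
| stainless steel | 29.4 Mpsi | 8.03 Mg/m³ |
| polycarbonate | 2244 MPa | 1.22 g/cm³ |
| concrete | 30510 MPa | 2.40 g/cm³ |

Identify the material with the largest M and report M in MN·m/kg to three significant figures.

beryllium, M = 168 MN·m/kg

In SI units:
  CFRP laminate: E = 97.22 GPa, ρ = 1540 kg/m³
  beryllium: E = 309.9 GPa, ρ = 1842 kg/m³
  commercially pure titanium: E = 105.6 GPa, ρ = 4520 kg/m³
  stainless steel: E = 202.7 GPa, ρ = 8030 kg/m³
  polycarbonate: E = 2.244 GPa, ρ = 1220 kg/m³
  concrete: E = 30.51 GPa, ρ = 2400 kg/m³
  beryllium: M = 168 MN·m/kg
  CFRP laminate: M = 63.1 MN·m/kg
  stainless steel: M = 25.2 MN·m/kg
  commercially pure titanium: M = 23.4 MN·m/kg
  concrete: M = 12.7 MN·m/kg
  polycarbonate: M = 1.84 MN·m/kg
Beryllium ranks first.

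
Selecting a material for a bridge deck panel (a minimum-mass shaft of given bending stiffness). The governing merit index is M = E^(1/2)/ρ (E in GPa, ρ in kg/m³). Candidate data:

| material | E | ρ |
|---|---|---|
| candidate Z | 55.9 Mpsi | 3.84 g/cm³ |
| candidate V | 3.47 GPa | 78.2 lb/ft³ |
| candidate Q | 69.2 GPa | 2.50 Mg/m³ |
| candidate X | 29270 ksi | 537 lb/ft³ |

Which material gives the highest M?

candidate Z

After converting to SI:
  candidate Z: E = 385.4 GPa, ρ = 3840 kg/m³
  candidate V: E = 3.470 GPa, ρ = 1253 kg/m³
  candidate Q: E = 69.20 GPa, ρ = 2500 kg/m³
  candidate X: E = 201.8 GPa, ρ = 8602 kg/m³
  candidate Z: M = 5.11×10⁻³
  candidate Q: M = 3.33×10⁻³
  candidate X: M = 1.65×10⁻³
  candidate V: M = 1.49×10⁻³
Highest index: candidate Z.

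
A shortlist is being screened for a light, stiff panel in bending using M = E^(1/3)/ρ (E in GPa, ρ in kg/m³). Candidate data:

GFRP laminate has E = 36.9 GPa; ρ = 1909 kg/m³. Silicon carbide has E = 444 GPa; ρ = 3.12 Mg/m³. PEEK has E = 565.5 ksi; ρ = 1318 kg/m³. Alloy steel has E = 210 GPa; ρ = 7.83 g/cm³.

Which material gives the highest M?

silicon carbide

Normalizing units and computing the index:
  GFRP laminate: E = 36.90 GPa, ρ = 1909 kg/m³
  silicon carbide: E = 444.0 GPa, ρ = 3120 kg/m³
  PEEK: E = 3.899 GPa, ρ = 1318 kg/m³
  alloy steel: E = 210.0 GPa, ρ = 7830 kg/m³
  silicon carbide: M = 2.45×10⁻³
  GFRP laminate: M = 1.74×10⁻³
  PEEK: M = 1.19×10⁻³
  alloy steel: M = 0.759×10⁻³
Silicon carbide has the largest M.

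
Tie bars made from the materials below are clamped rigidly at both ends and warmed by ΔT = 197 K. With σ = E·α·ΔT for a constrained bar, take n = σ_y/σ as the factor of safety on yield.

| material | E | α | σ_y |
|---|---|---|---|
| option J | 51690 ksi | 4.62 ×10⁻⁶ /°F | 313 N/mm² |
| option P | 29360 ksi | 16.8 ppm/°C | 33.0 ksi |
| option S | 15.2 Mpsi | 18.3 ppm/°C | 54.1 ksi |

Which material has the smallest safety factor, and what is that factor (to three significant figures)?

Per material, after unit conversion:
  option J: E = 356.4, α = 8.32, σ_y = 313.0 → σ = 584 MPa, n = 0.536
  option P: E = 202.4, α = 16.8, σ_y = 227.5 → σ = 670 MPa, n = 0.340
  option S: E = 104.8, α = 18.3, σ_y = 373.0 → σ = 378 MPa, n = 0.987
Smallest n: option P with n = 0.340.

option P, n = 0.340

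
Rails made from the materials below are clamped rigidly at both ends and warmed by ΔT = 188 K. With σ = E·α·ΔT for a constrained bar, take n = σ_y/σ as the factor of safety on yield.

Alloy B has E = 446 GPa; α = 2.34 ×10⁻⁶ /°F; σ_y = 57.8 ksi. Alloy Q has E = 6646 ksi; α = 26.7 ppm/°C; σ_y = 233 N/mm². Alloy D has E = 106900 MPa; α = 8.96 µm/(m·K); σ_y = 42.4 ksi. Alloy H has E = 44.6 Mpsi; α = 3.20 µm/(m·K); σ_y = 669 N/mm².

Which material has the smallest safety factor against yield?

Per material, after unit conversion:
  alloy B: E = 446.0, α = 4.21, σ_y = 398.5 → σ = 353 MPa, n = 1.13
  alloy Q: E = 45.82, α = 26.7, σ_y = 233.0 → σ = 230 MPa, n = 1.01
  alloy D: E = 106.9, α = 8.96, σ_y = 292.3 → σ = 180 MPa, n = 1.62
  alloy H: E = 307.5, α = 3.20, σ_y = 669.0 → σ = 185 MPa, n = 3.62
Alloy Q has the lowest safety factor, n = 1.01.

alloy Q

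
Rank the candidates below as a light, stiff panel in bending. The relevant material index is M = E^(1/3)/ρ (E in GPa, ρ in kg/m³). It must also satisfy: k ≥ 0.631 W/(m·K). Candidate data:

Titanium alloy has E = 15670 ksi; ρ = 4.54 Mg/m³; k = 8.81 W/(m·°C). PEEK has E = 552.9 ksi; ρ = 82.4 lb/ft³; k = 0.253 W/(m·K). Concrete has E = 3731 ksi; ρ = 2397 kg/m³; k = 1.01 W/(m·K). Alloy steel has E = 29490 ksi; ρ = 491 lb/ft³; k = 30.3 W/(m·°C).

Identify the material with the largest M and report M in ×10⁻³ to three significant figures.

concrete, M = 1.23×10⁻³

Screen on constraints: k ≥ 0.631 W/(m·K). Survivors: titanium alloy, concrete, alloy steel.
In SI units:
  titanium alloy: E = 108.0 GPa, ρ = 4540 kg/m³
  concrete: E = 25.72 GPa, ρ = 2397 kg/m³
  alloy steel: E = 203.3 GPa, ρ = 7865 kg/m³
  concrete: M = 1.23×10⁻³
  titanium alloy: M = 1.05×10⁻³
  alloy steel: M = 0.748×10⁻³
Highest index: concrete.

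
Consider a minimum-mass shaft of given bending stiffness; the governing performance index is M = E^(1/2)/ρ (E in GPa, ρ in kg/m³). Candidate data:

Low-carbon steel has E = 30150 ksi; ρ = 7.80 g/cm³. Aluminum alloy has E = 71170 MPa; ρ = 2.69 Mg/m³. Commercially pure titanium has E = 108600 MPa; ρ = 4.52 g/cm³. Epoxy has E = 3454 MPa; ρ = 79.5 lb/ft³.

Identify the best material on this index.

In SI units:
  low-carbon steel: E = 207.9 GPa, ρ = 7800 kg/m³
  aluminum alloy: E = 71.17 GPa, ρ = 2690 kg/m³
  commercially pure titanium: E = 108.6 GPa, ρ = 4520 kg/m³
  epoxy: E = 3.454 GPa, ρ = 1273 kg/m³
  aluminum alloy: M = 3.14×10⁻³
  commercially pure titanium: M = 2.31×10⁻³
  low-carbon steel: M = 1.85×10⁻³
  epoxy: M = 1.46×10⁻³
Aluminum alloy has the largest M.

aluminum alloy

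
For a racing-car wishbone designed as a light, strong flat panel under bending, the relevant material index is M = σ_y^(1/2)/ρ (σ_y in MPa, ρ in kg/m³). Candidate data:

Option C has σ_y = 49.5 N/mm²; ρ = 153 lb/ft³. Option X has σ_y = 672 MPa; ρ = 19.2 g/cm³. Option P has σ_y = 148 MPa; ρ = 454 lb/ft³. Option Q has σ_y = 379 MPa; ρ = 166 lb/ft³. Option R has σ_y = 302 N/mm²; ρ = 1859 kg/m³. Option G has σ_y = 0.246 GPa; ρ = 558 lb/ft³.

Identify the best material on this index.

option R

After converting to SI:
  option C: σ_y = 49.50 MPa, ρ = 2451 kg/m³
  option X: σ_y = 672.0 MPa, ρ = 19200 kg/m³
  option P: σ_y = 148.0 MPa, ρ = 7272 kg/m³
  option Q: σ_y = 379.0 MPa, ρ = 2659 kg/m³
  option R: σ_y = 302.0 MPa, ρ = 1859 kg/m³
  option G: σ_y = 246.0 MPa, ρ = 8938 kg/m³
  option R: M = 9.35×10⁻³
  option Q: M = 7.32×10⁻³
  option C: M = 2.87×10⁻³
  option G: M = 1.75×10⁻³
  option P: M = 1.67×10⁻³
  option X: M = 1.35×10⁻³
Option R ranks first.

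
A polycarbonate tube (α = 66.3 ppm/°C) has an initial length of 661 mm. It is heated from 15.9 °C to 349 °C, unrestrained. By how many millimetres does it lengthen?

14.6 mm

ΔT = 349 − 15.9 = 333.1 K.
ΔL = α·L₀·ΔT = 66.3×10⁻⁶ × 661 mm × 333.1 K = 14.6 mm.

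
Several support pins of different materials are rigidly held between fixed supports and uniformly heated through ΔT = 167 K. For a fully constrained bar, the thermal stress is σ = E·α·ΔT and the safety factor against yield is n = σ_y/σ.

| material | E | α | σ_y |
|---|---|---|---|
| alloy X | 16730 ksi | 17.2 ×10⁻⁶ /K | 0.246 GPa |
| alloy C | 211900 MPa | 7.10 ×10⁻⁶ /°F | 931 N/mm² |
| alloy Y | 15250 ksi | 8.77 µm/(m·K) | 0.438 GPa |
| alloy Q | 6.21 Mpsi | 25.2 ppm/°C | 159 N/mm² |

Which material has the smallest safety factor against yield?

alloy X

Per material, after unit conversion:
  alloy X: E = 115.3, α = 17.2, σ_y = 246.0 → σ = 331 MPa, n = 0.742
  alloy C: E = 211.9, α = 12.8, σ_y = 931.0 → σ = 452 MPa, n = 2.06
  alloy Y: E = 105.1, α = 8.77, σ_y = 438.0 → σ = 154 MPa, n = 2.84
  alloy Q: E = 42.82, α = 25.2, σ_y = 159.0 → σ = 180 MPa, n = 0.882
Smallest n: alloy X with n = 0.742.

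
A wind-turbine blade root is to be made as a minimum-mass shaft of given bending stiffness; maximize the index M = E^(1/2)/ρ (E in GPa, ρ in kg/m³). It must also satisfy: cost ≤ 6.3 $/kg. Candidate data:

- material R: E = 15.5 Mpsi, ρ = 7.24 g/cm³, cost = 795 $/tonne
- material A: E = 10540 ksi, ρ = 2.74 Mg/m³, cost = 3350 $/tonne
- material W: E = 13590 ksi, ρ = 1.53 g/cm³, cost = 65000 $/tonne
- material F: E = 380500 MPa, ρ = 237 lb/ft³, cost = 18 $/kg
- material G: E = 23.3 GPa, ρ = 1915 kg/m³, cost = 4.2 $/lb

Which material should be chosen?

material A

Screen on constraints: cost ≤ 6.3 $/kg. Survivors: material R, material A.
Putting every candidate on a common basis:
  material R: E = 106.9 GPa, ρ = 7240 kg/m³
  material A: E = 72.67 GPa, ρ = 2740 kg/m³
  material A: M = 3.11×10⁻³
  material R: M = 1.43×10⁻³
Material A has the largest M.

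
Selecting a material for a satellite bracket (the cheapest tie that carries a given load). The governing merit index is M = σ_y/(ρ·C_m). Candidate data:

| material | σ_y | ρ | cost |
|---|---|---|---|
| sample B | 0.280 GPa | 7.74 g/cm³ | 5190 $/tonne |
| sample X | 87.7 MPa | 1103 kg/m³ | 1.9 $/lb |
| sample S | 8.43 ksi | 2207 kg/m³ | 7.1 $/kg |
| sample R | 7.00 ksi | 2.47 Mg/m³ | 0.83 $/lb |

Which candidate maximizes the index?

Convert each candidate to consistent units, then evaluate M:
  sample B: σ_y = 280.0 MPa, ρ = 7740 kg/m³, cost = 5.190 $/kg
  sample X: σ_y = 87.70 MPa, ρ = 1103 kg/m³, cost = 4.189 $/kg
  sample S: σ_y = 58.12 MPa, ρ = 2207 kg/m³, cost = 7.100 $/kg
  sample R: σ_y = 48.26 MPa, ρ = 2470 kg/m³, cost = 1.830 $/kg
  sample X: M = 19.0 kN·m per $
  sample R: M = 10.7 kN·m per $
  sample B: M = 6.97 kN·m per $
  sample S: M = 3.71 kN·m per $
Sample X ranks first.

sample X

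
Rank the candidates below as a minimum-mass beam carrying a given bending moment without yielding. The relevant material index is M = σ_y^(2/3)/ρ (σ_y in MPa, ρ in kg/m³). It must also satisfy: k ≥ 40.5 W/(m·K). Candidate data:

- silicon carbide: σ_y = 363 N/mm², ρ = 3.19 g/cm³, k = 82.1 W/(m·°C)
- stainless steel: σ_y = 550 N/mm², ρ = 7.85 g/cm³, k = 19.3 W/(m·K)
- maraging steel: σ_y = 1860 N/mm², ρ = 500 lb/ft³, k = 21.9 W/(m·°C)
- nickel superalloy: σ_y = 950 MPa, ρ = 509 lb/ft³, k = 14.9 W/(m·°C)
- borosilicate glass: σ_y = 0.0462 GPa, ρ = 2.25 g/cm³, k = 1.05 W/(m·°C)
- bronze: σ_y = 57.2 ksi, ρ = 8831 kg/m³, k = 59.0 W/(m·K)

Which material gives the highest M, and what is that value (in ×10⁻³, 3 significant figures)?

Screen on constraints: k ≥ 40.5 W/(m·K). Survivors: silicon carbide, bronze.
Putting every candidate on a common basis:
  silicon carbide: σ_y = 363.0 MPa, ρ = 3190 kg/m³
  bronze: σ_y = 394.4 MPa, ρ = 8831 kg/m³
  silicon carbide: M = 16.0×10⁻³
  bronze: M = 6.09×10⁻³
Silicon carbide ranks first.

silicon carbide, M = 16.0×10⁻³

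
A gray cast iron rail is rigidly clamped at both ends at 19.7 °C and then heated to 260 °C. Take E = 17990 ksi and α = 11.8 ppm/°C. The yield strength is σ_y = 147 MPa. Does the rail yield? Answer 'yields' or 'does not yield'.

E = 17990 ksi = 124.0 GPa.
ΔT = 240.3 K. Constrained thermal stress σ = E·α·ΔT = 124.0×10³ MPa × 11.8×10⁻⁶ × 240.3 = 352 MPa (compressive).
Compare to σ_y = 147 MPa: σ ≥ σ_y, so it yields.

yields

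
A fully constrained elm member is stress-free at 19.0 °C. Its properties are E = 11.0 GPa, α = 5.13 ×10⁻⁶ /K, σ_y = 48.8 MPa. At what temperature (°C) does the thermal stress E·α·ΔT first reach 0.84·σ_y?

E·α·ΔT = 40.99 MPa ⇒ ΔT = 40.99 / (11.00×10³ × 5.13×10⁻⁶) = 726.4 K.
T = 19.0 + 726.4 = 745.4 °C.

745 °C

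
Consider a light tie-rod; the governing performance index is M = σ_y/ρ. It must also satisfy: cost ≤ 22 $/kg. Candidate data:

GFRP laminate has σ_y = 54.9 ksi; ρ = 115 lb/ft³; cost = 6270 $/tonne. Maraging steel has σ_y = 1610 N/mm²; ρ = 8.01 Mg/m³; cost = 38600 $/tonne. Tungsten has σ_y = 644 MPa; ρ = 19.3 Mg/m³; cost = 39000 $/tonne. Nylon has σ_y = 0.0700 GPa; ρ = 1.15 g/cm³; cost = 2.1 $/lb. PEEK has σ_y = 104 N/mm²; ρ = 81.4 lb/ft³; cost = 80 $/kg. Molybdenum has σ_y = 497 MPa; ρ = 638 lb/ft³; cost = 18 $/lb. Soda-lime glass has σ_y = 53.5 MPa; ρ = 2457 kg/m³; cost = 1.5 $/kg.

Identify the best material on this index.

Screen on constraints: cost ≤ 22 $/kg. Survivors: GFRP laminate, nylon, soda-lime glass.
Putting every candidate on a common basis:
  GFRP laminate: σ_y = 378.5 MPa, ρ = 1842 kg/m³
  nylon: σ_y = 70.00 MPa, ρ = 1150 kg/m³
  soda-lime glass: σ_y = 53.50 MPa, ρ = 2457 kg/m³
  GFRP laminate: M = 205 kN·m/kg
  nylon: M = 60.9 kN·m/kg
  soda-lime glass: M = 21.8 kN·m/kg
Highest index: GFRP laminate.

GFRP laminate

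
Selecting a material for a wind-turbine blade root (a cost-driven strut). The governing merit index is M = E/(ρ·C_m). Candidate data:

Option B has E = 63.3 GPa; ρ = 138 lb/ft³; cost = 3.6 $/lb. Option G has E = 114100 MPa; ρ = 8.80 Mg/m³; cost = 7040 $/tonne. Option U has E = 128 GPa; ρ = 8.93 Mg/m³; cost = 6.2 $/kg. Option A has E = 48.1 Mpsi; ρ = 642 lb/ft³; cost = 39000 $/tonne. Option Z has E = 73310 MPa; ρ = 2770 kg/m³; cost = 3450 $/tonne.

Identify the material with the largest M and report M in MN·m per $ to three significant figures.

option Z, M = 7.67 MN·m per $

In SI units:
  option B: E = 63.30 GPa, ρ = 2211 kg/m³, cost = 7.937 $/kg
  option G: E = 114.1 GPa, ρ = 8800 kg/m³, cost = 7.040 $/kg
  option U: E = 128.0 GPa, ρ = 8930 kg/m³, cost = 6.200 $/kg
  option A: E = 331.6 GPa, ρ = 10280 kg/m³, cost = 39.00 $/kg
  option Z: E = 73.31 GPa, ρ = 2770 kg/m³, cost = 3.450 $/kg
  option Z: M = 7.67 MN·m per $
  option B: M = 3.61 MN·m per $
  option U: M = 2.31 MN·m per $
  option G: M = 1.84 MN·m per $
  option A: M = 0.827 MN·m per $
Option Z has the largest M.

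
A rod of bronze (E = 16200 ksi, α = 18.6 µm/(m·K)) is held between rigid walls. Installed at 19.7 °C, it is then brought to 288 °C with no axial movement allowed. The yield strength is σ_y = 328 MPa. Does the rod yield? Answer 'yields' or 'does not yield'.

E = 16200 ksi = 111.7 GPa.
ΔT = 268.3 K. Constrained thermal stress σ = E·α·ΔT = 111.7×10³ MPa × 18.6×10⁻⁶ × 268.3 = 557 MPa (compressive).
Compare to σ_y = 328 MPa: σ ≥ σ_y, so it yields.

yields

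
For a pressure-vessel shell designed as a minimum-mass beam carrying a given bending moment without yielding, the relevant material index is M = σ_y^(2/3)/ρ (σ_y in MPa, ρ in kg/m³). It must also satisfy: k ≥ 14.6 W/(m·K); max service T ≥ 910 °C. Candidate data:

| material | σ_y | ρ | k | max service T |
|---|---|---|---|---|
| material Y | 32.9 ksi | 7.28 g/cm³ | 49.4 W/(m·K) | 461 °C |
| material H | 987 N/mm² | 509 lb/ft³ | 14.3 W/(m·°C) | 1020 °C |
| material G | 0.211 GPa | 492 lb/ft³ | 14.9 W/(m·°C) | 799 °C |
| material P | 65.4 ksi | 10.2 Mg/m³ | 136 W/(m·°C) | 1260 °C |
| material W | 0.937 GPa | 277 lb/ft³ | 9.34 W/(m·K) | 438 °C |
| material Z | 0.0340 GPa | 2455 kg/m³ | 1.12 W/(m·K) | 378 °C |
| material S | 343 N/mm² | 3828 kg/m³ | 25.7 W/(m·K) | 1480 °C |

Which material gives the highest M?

material S

Screen on constraints: k ≥ 14.6 W/(m·K); max service T ≥ 910 °C. Survivors: material P, material S.
Putting every candidate on a common basis:
  material P: σ_y = 450.9 MPa, ρ = 10200 kg/m³
  material S: σ_y = 343.0 MPa, ρ = 3828 kg/m³
  material S: M = 12.8×10⁻³
  material P: M = 5.76×10⁻³
Highest index: material S.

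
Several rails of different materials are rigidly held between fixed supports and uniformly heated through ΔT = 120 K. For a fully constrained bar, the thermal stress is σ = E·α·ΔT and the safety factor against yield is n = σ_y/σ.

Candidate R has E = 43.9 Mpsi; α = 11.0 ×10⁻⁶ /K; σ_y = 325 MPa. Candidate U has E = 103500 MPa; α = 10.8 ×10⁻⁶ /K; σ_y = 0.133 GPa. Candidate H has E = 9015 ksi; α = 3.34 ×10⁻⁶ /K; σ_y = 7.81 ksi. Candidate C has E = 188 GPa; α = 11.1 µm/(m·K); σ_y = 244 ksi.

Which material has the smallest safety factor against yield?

candidate R

Per material, after unit conversion:
  candidate R: E = 302.7, α = 11.0, σ_y = 325.0 → σ = 400 MPa, n = 0.813
  candidate U: E = 103.5, α = 10.8, σ_y = 133.0 → σ = 134 MPa, n = 0.992
  candidate H: E = 62.16, α = 3.34, σ_y = 53.85 → σ = 24.9 MPa, n = 2.16
  candidate C: E = 188.0, α = 11.1, σ_y = 1682 → σ = 250 MPa, n = 6.72
Smallest n: candidate R with n = 0.813.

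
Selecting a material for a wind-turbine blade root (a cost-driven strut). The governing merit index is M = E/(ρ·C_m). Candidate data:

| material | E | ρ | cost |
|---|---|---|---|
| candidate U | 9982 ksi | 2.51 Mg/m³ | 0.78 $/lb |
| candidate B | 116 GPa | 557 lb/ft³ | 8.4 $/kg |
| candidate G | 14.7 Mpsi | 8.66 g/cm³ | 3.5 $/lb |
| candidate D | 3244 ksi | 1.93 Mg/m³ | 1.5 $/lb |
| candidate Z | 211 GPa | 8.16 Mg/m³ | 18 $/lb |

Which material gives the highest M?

candidate U

Convert each candidate to consistent units, then evaluate M:
  candidate U: E = 68.82 GPa, ρ = 2510 kg/m³, cost = 1.720 $/kg
  candidate B: E = 116.0 GPa, ρ = 8922 kg/m³, cost = 8.400 $/kg
  candidate G: E = 101.4 GPa, ρ = 8660 kg/m³, cost = 7.716 $/kg
  candidate D: E = 22.37 GPa, ρ = 1930 kg/m³, cost = 3.307 $/kg
  candidate Z: E = 211.0 GPa, ρ = 8160 kg/m³, cost = 39.68 $/kg
  candidate U: M = 15.9 MN·m per $
  candidate D: M = 3.50 MN·m per $
  candidate B: M = 1.55 MN·m per $
  candidate G: M = 1.52 MN·m per $
  candidate Z: M = 0.652 MN·m per $
Highest index: candidate U.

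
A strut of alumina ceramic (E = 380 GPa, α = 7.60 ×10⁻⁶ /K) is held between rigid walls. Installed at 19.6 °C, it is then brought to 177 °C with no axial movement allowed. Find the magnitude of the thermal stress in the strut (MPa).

ΔT = 157.4 K. Constrained thermal stress σ = E·α·ΔT = 380.0×10³ MPa × 7.60×10⁻⁶ × 157.4 = 455 MPa (compressive).

455 MPa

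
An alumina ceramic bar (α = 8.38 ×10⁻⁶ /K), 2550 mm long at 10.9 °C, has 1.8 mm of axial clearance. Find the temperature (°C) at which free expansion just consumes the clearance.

95.1 °C

α·L₀·ΔT = 1.8 mm ⇒ ΔT = 1.8 / (8.38×10⁻⁶ × 2550.0) = 84.23 K.
T = 10.9 + 84.23 = 95.13 °C.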